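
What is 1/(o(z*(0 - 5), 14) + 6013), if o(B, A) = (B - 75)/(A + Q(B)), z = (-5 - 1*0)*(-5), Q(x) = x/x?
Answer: 3/17999 ≈ 0.00016668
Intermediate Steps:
Q(x) = 1
z = 25 (z = (-5 + 0)*(-5) = -5*(-5) = 25)
o(B, A) = (-75 + B)/(1 + A) (o(B, A) = (B - 75)/(A + 1) = (-75 + B)/(1 + A))
1/(o(z*(0 - 5), 14) + 6013) = 1/((-75 + 25*(0 - 5))/(1 + 14) + 6013) = 1/((-75 + 25*(-5))/15 + 6013) = 1/((-75 - 125)/15 + 6013) = 1/((1/15)*(-200) + 6013) = 1/(-40/3 + 6013) = 1/(17999/3) = 3/17999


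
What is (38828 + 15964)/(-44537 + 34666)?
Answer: -54792/9871 ≈ -5.5508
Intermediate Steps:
(38828 + 15964)/(-44537 + 34666) = 54792/(-9871) = 54792*(-1/9871) = -54792/9871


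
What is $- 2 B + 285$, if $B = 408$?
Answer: $-531$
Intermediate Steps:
$- 2 B + 285 = \left(-2\right) 408 + 285 = -816 + 285 = -531$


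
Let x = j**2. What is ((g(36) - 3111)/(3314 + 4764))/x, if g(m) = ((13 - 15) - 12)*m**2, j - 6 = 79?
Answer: -4251/11672710 ≈ -0.00036418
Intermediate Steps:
j = 85 (j = 6 + 79 = 85)
g(m) = -14*m**2 (g(m) = (-2 - 12)*m**2 = -14*m**2)
x = 7225 (x = 85**2 = 7225)
((g(36) - 3111)/(3314 + 4764))/x = ((-14*36**2 - 3111)/(3314 + 4764))/7225 = ((-14*1296 - 3111)/8078)*(1/7225) = ((-18144 - 3111)*(1/8078))*(1/7225) = -21255*1/8078*(1/7225) = -21255/8078*1/7225 = -4251/11672710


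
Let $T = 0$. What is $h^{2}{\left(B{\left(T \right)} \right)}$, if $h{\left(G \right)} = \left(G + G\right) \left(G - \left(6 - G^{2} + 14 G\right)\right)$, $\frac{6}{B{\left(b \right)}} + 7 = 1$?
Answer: $256$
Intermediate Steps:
$B{\left(b \right)} = -1$ ($B{\left(b \right)} = \frac{6}{-7 + 1} = \frac{6}{-6} = 6 \left(- \frac{1}{6}\right) = -1$)
$h{\left(G \right)} = 2 G \left(-6 + G^{2} - 13 G\right)$ ($h{\left(G \right)} = 2 G \left(G - \left(6 - G^{2} + 14 G\right)\right) = 2 G \left(-6 + G^{2} - 13 G\right)$)
$h^{2}{\left(B{\left(T \right)} \right)} = \left(2 \left(-1\right) \left(-6 + \left(-1\right)^{2} - -13\right)\right)^{2} = \left(2 \left(-1\right) \left(-6 + 1 + 13\right)\right)^{2} = \left(2 \left(-1\right) 8\right)^{2} = \left(-16\right)^{2} = 256$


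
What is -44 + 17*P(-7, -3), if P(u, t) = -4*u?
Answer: 432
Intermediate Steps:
-44 + 17*P(-7, -3) = -44 + 17*(-4*(-7)) = -44 + 17*28 = -44 + 476 = 432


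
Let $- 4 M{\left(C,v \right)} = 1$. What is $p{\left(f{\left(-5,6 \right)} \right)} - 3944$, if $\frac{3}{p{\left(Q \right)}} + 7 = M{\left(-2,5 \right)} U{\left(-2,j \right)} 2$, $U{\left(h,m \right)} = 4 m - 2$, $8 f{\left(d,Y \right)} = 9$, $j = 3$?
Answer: $- \frac{15777}{4} \approx -3944.3$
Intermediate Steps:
$f{\left(d,Y \right)} = \frac{9}{8}$ ($f{\left(d,Y \right)} = \frac{1}{8} \cdot 9 = \frac{9}{8}$)
$U{\left(h,m \right)} = -2 + 4 m$
$M{\left(C,v \right)} = - \frac{1}{4}$ ($M{\left(C,v \right)} = \left(- \frac{1}{4}\right) 1 = - \frac{1}{4}$)
$p{\left(Q \right)} = - \frac{1}{4}$ ($p{\left(Q \right)} = \frac{3}{-7 + - \frac{-2 + 4 \cdot 3}{4} \cdot 2} = \frac{3}{-7 + - \frac{-2 + 12}{4} \cdot 2} = \frac{3}{-7 + \left(- \frac{1}{4}\right) 10 \cdot 2} = \frac{3}{-7 - 5} = \frac{3}{-12} = 3 \left(- \frac{1}{12}\right) = - \frac{1}{4}$)
$p{\left(f{\left(-5,6 \right)} \right)} - 3944 = - \frac{1}{4} - 3944 = - \frac{15777}{4}$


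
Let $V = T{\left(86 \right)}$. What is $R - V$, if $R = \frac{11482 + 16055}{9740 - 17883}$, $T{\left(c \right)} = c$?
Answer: $- \frac{727835}{8143} \approx -89.382$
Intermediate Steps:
$V = 86$
$R = - \frac{27537}{8143}$ ($R = \frac{27537}{-8143} = 27537 \left(- \frac{1}{8143}\right) = - \frac{27537}{8143} \approx -3.3817$)
$R - V = - \frac{27537}{8143} - 86 = - \frac{727835}{8143}$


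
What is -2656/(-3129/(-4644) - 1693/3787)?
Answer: -15570205056/1329077 ≈ -11715.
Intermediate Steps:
-2656/(-3129/(-4644) - 1693/3787) = -2656/(-3129*(-1/4644) - 1693*1/3787) = -2656/(1043/1548 - 1693/3787) = -2656/1329077/5862276 = -2656*5862276/1329077 = -15570205056/1329077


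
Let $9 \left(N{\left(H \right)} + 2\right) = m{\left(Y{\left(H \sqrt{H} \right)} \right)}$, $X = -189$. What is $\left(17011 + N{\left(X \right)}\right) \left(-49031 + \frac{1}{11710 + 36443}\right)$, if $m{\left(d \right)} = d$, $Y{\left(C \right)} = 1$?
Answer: $- \frac{361425031684844}{433377} \approx -8.3397 \cdot 10^{8}$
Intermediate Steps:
$N{\left(H \right)} = - \frac{17}{9}$ ($N{\left(H \right)} = -2 + \frac{1}{9} \cdot 1 = -2 + \frac{1}{9} = - \frac{17}{9}$)
$\left(17011 + N{\left(X \right)}\right) \left(-49031 + \frac{1}{11710 + 36443}\right) = \left(17011 - \frac{17}{9}\right) \left(-49031 + \frac{1}{11710 + 36443}\right) = \frac{153082 \left(-49031 + \frac{1}{48153}\right)}{9} = \frac{153082}{9} \left(- \frac{2360989742}{48153}\right) = - \frac{361425031684844}{433377}$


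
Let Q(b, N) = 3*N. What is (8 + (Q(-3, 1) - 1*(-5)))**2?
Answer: 256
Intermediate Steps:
(8 + (Q(-3, 1) - 1*(-5)))**2 = (8 + (3*1 - 1*(-5)))**2 = (8 + (3 + 5))**2 = (8 + 8)**2 = 16**2 = 256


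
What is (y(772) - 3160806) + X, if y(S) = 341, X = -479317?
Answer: -3639782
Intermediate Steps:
(y(772) - 3160806) + X = (341 - 3160806) - 479317 = -3160465 - 479317 = -3639782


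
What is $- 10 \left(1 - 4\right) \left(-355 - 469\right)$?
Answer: $-24720$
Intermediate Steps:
$- 10 \left(1 - 4\right) \left(-355 - 469\right) = - 10 \left(1 - 4\right) \left(-824\right) = \left(-10\right) \left(-3\right) \left(-824\right) = 30 \left(-824\right) = -24720$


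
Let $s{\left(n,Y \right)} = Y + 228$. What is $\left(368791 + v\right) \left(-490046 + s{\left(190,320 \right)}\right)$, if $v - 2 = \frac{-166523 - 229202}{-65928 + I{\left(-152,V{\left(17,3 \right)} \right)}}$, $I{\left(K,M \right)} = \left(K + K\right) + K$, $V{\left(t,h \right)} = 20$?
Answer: $- \frac{1997343579385171}{11064} \approx -1.8053 \cdot 10^{11}$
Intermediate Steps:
$I{\left(K,M \right)} = 3 K$ ($I{\left(K,M \right)} = 2 K + K = 3 K$)
$s{\left(n,Y \right)} = 228 + Y$
$v = \frac{528493}{66384}$ ($v = 2 + \frac{-166523 - 229202}{-65928 + 3 \left(-152\right)} = 2 - \frac{395725}{-65928 - 456} = 2 - \frac{395725}{-66384} = 2 - - \frac{395725}{66384} = 2 + \frac{395725}{66384} = \frac{528493}{66384} \approx 7.9612$)
$\left(368791 + v\right) \left(-490046 + s{\left(190,320 \right)}\right) = \left(368791 + \frac{528493}{66384}\right) \left(-490046 + \left(228 + 320\right)\right) = \frac{24482350237 \left(-490046 + 548\right)}{66384} = \frac{24482350237}{66384} \left(-489498\right) = - \frac{1997343579385171}{11064}$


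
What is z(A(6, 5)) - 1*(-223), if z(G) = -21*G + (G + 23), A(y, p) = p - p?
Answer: 246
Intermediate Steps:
A(y, p) = 0
z(G) = 23 - 20*G (z(G) = -21*G + (23 + G) = 23 - 20*G)
z(A(6, 5)) - 1*(-223) = (23 - 20*0) - 1*(-223) = (23 + 0) + 223 = 23 + 223 = 246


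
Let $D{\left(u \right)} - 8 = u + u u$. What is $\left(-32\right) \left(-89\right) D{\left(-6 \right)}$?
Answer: $108224$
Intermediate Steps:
$D{\left(u \right)} = 8 + u + u^{2}$ ($D{\left(u \right)} = 8 + \left(u + u u\right) = 8 + \left(u + u^{2}\right) = 8 + u + u^{2}$)
$\left(-32\right) \left(-89\right) D{\left(-6 \right)} = \left(-32\right) \left(-89\right) \left(8 - 6 + \left(-6\right)^{2}\right) = 2848 \left(8 - 6 + 36\right) = 2848 \cdot 38 = 108224$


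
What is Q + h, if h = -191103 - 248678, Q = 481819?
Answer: 42038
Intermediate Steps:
h = -439781
Q + h = 481819 - 439781 = 42038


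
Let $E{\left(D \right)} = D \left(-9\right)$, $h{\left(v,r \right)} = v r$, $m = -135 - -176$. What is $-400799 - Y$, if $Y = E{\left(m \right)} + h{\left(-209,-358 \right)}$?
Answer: $-475252$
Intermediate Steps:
$m = 41$ ($m = -135 + 176 = 41$)
$h{\left(v,r \right)} = r v$
$E{\left(D \right)} = - 9 D$
$Y = 74453$ ($Y = \left(-9\right) 41 - -74822 = -369 + 74822 = 74453$)
$-400799 - Y = -400799 - 74453 = -475252$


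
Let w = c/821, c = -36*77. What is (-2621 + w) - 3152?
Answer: -4742405/821 ≈ -5776.4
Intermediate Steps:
c = -2772
w = -2772/821 ≈ -3.3764
(-2621 + w) - 3152 = (-2621 - 2772/821) - 3152 = -2154613/821 - 3152 = -4742405/821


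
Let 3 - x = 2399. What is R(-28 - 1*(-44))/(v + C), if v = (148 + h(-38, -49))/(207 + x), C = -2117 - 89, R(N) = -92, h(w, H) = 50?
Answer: 4577/109753 ≈ 0.041703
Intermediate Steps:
x = -2396 (x = 3 - 1*2399 = 3 - 2399 = -2396)
C = -2206
v = -18/199 (v = (148 + 50)/(207 - 2396) = 198/(-2189) = 198*(-1/2189) = -18/199 ≈ -0.090452)
R(-28 - 1*(-44))/(v + C) = -92/(-18/199 - 2206) = -92/(-439012/199) = -92*(-199/439012) = 4577/109753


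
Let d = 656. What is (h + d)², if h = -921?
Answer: 70225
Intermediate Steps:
(h + d)² = (-921 + 656)² = (-265)² = 70225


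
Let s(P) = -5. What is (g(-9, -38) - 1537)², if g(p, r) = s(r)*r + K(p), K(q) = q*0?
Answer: 1814409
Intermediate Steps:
K(q) = 0
g(p, r) = -5*r (g(p, r) = -5*r + 0 = -5*r)
(g(-9, -38) - 1537)² = (-5*(-38) - 1537)² = (190 - 1537)² = (-1347)² = 1814409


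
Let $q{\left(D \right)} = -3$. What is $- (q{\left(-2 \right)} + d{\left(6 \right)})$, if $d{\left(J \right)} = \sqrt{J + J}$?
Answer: $3 - 2 \sqrt{3} \approx -0.4641$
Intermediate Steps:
$d{\left(J \right)} = \sqrt{2} \sqrt{J}$ ($d{\left(J \right)} = \sqrt{2 J} = \sqrt{2} \sqrt{J}$)
$- (q{\left(-2 \right)} + d{\left(6 \right)}) = - (-3 + \sqrt{2} \sqrt{6}) = - (-3 + 2 \sqrt{3}) = 3 - 2 \sqrt{3}$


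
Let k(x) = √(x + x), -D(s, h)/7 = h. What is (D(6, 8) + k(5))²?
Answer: (56 - √10)² ≈ 2791.8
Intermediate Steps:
D(s, h) = -7*h
k(x) = √2*√x (k(x) = √(2*x) = √2*√x)
(D(6, 8) + k(5))² = (-7*8 + √2*√5)² = (-56 + √10)²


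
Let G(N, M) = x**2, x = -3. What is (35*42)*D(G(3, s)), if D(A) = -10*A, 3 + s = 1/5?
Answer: -132300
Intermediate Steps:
s = -14/5 (s = -3 + 1/5 = -14/5 ≈ -2.8000)
G(N, M) = 9 (G(N, M) = (-3)**2 = 9)
(35*42)*D(G(3, s)) = (35*42)*(-10*9) = 1470*(-90) = -132300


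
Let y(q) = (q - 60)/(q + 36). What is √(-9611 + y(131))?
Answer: I*√268029322/167 ≈ 98.034*I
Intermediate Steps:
y(q) = (-60 + q)/(36 + q)
√(-9611 + y(131)) = √(-9611 + (-60 + 131)/(36 + 131)) = √(-9611 + 71/167) = √(-1604966/167) = I*√268029322/167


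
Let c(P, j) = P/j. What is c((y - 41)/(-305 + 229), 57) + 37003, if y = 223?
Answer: 80148407/2166 ≈ 37003.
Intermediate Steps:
c((y - 41)/(-305 + 229), 57) + 37003 = ((223 - 41)/(-305 + 229))/57 + 37003 = (182/(-76))*(1/57) + 37003 = (182*(-1/76))*(1/57) + 37003 = -91/38*1/57 + 37003 = -91/2166 + 37003 = 80148407/2166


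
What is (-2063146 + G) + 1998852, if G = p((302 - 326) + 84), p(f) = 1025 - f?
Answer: -63329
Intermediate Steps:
G = 965 (G = 1025 - ((302 - 326) + 84) = 1025 - (-24 + 84) = 1025 - 1*60 = 1025 - 60 = 965)
(-2063146 + G) + 1998852 = (-2063146 + 965) + 1998852 = -2062181 + 1998852 = -63329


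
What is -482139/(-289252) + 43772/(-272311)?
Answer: 118630614685/78766501372 ≈ 1.5061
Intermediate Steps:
-482139/(-289252) + 43772/(-272311) = -482139*(-1/289252) + 43772*(-1/272311) = 482139/289252 - 43772/272311 = 118630614685/78766501372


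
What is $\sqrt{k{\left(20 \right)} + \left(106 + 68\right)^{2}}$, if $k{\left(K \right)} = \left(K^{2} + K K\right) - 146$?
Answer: $\sqrt{30930} \approx 175.87$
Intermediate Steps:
$k{\left(K \right)} = -146 + 2 K^{2}$ ($k{\left(K \right)} = \left(K^{2} + K^{2}\right) - 146 = 2 K^{2} - 146 = -146 + 2 K^{2}$)
$\sqrt{k{\left(20 \right)} + \left(106 + 68\right)^{2}} = \sqrt{\left(-146 + 2 \cdot 20^{2}\right) + \left(106 + 68\right)^{2}} = \sqrt{\left(-146 + 2 \cdot 400\right) + 174^{2}} = \sqrt{\left(-146 + 800\right) + 30276} = \sqrt{654 + 30276} = \sqrt{30930}$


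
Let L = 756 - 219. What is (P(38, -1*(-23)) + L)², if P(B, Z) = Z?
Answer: 313600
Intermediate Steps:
L = 537
(P(38, -1*(-23)) + L)² = (-1*(-23) + 537)² = (23 + 537)² = 560² = 313600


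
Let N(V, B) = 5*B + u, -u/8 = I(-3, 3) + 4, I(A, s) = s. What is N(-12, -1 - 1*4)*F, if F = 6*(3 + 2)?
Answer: -2430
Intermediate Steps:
u = -56 (u = -8*(3 + 4) = -8*7 = -56)
N(V, B) = -56 + 5*B (N(V, B) = 5*B - 56 = -56 + 5*B)
F = 30 (F = 6*5 = 30)
N(-12, -1 - 1*4)*F = (-56 + 5*(-1 - 1*4))*30 = (-56 + 5*(-1 - 4))*30 = (-56 + 5*(-5))*30 = (-56 - 25)*30 = -81*30 = -2430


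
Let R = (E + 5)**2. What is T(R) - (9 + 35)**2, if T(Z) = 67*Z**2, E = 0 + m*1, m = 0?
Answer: 39939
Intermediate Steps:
E = 0 (E = 0 + 0*1 = 0 + 0 = 0)
R = 25 (R = (0 + 5)**2 = 5**2 = 25)
T(R) - (9 + 35)**2 = 67*25**2 - (9 + 35)**2 = 67*625 - 1*44**2 = 41875 - 1*1936 = 41875 - 1936 = 39939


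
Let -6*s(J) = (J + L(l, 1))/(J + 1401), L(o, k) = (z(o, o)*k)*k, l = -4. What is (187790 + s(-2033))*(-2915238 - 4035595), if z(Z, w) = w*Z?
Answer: -4949671935203279/3792 ≈ -1.3053e+12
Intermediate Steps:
z(Z, w) = Z*w
L(o, k) = k**2*o**2 (L(o, k) = ((o*o)*k)*k = (o**2*k)*k = (k*o**2)*k = k**2*o**2)
s(J) = -(16 + J)/(6*(1401 + J)) (s(J) = -(J + 1**2*(-4)**2)/(6*(J + 1401)) = -(J + 1*16)/(6*(1401 + J)) = -(J + 16)/(6*(1401 + J)) = -(16 + J)/(6*(1401 + J)))
(187790 + s(-2033))*(-2915238 - 4035595) = (187790 + (-16 - 1*(-2033))/(6*(1401 - 2033)))*(-2915238 - 4035595) = (187790 + (1/6)*(-16 + 2033)/(-632))*(-6950833) = (187790 + (1/6)*(-1/632)*2017)*(-6950833) = (187790 - 2017/3792)*(-6950833) = (712097663/3792)*(-6950833) = -4949671935203279/3792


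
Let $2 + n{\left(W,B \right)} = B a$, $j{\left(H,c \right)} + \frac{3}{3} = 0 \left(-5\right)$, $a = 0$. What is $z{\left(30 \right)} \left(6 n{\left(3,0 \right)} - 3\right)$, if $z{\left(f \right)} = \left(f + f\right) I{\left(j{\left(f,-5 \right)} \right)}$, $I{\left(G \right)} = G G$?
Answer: $-900$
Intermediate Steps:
$j{\left(H,c \right)} = -1$ ($j{\left(H,c \right)} = -1 + 0 \left(-5\right) = -1 + 0 = -1$)
$I{\left(G \right)} = G^{2}$
$n{\left(W,B \right)} = -2$ ($n{\left(W,B \right)} = -2 + B 0 = -2 + 0 = -2$)
$z{\left(f \right)} = 2 f$ ($z{\left(f \right)} = \left(f + f\right) \left(-1\right)^{2} = 2 f 1 = 2 f$)
$z{\left(30 \right)} \left(6 n{\left(3,0 \right)} - 3\right) = 2 \cdot 30 \left(6 \left(-2\right) - 3\right) = 60 \left(-12 - 3\right) = 60 \left(-15\right) = -900$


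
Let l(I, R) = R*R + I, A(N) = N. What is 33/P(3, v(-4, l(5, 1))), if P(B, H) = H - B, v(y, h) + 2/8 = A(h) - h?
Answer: -132/13 ≈ -10.154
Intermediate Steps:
l(I, R) = I + R² (l(I, R) = R² + I = I + R²)
v(y, h) = -¼ (v(y, h) = -¼ + (h - h) = -¼ + 0 = -¼)
33/P(3, v(-4, l(5, 1))) = 33/(-¼ - 1*3) = 33/(-¼ - 3) = 33/(-13/4) = 33*(-4/13) = -132/13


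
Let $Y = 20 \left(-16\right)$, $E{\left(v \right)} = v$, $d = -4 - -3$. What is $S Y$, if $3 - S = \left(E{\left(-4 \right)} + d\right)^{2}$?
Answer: $7040$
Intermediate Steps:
$d = -1$ ($d = -4 + 3 = -1$)
$Y = -320$
$S = -22$ ($S = 3 - \left(-4 - 1\right)^{2} = 3 - \left(-5\right)^{2} = 3 - 25 = -22$)
$S Y = \left(-22\right) \left(-320\right) = 7040$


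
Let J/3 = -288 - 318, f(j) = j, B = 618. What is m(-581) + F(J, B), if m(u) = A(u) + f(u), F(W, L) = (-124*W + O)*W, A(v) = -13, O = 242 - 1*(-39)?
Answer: -410346828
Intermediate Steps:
O = 281 (O = 242 + 39 = 281)
J = -1818 (J = 3*(-288 - 318) = 3*(-606) = -1818)
F(W, L) = W*(281 - 124*W) (F(W, L) = (-124*W + 281)*W = (281 - 124*W)*W = W*(281 - 124*W))
m(u) = -13 + u
m(-581) + F(J, B) = (-13 - 581) - 1818*(281 - 124*(-1818)) = -594 - 1818*(281 + 225432) = -594 - 1818*225713 = -594 - 410346234 = -410346828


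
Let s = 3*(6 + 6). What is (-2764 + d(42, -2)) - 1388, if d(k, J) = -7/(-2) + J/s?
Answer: -37337/9 ≈ -4148.6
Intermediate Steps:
s = 36 (s = 3*12 = 36)
d(k, J) = 7/2 + J/36 (d(k, J) = -7/(-2) + J/36 = -7*(-1/2) + J*(1/36) = 7/2 + J/36)
(-2764 + d(42, -2)) - 1388 = (-2764 + (7/2 + (1/36)*(-2))) - 1388 = (-2764 + (7/2 - 1/18)) - 1388 = (-2764 + 31/9) - 1388 = -24845/9 - 1388 = -37337/9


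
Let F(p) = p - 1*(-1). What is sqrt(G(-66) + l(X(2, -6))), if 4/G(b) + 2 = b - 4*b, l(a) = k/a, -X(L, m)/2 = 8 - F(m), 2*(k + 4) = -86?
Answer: sqrt(60554)/182 ≈ 1.3521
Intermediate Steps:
k = -47 (k = -4 + (1/2)*(-86) = -4 - 43 = -47)
F(p) = 1 + p (F(p) = p + 1 = 1 + p)
X(L, m) = -14 + 2*m (X(L, m) = -2*(8 - (1 + m)) = -2*(8 + (-1 - m)) = -2*(7 - m) = -14 + 2*m)
l(a) = -47/a
G(b) = 4/(-2 - 3*b) (G(b) = 4/(-2 + (b - 4*b)) = 4/(-2 - 3*b))
sqrt(G(-66) + l(X(2, -6))) = sqrt(-4/(2 + 3*(-66)) - 47/(-14 + 2*(-6))) = sqrt(-4/(2 - 198) - 47/(-14 - 12)) = sqrt(-4/(-196) - 47/(-26)) = sqrt(-4*(-1/196) - 47*(-1/26)) = sqrt(1/49 + 47/26) = sqrt(2329/1274) = sqrt(60554)/182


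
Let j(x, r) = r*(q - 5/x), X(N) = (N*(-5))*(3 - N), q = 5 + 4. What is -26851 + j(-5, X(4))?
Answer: -26651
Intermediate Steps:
q = 9
X(N) = -5*N*(3 - N) (X(N) = (-5*N)*(3 - N) = -5*N*(3 - N))
j(x, r) = r*(9 - 5/x)
-26851 + j(-5, X(4)) = -26851 + (5*4*(-3 + 4))*(-5 + 9*(-5))/(-5) = -26851 + (5*4*1)*(-⅕)*(-5 - 45) = -26851 + 20*(-⅕)*(-50) = -26851 + 200 = -26651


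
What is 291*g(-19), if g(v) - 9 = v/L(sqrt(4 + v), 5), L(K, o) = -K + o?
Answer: 15423/8 - 5529*I*sqrt(15)/40 ≈ 1927.9 - 535.34*I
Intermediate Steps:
L(K, o) = o - K
g(v) = 9 + v/(5 - sqrt(4 + v))
291*g(-19) = 291*(9 - 1*(-19)/(-5 + sqrt(4 - 19))) = 291*(9 - 1*(-19)/(-5 + sqrt(-15))) = 291*(9 - 1*(-19)/(-5 + I*sqrt(15))) = 291*(9 + 19/(-5 + I*sqrt(15))) = 2619 + 5529/(-5 + I*sqrt(15))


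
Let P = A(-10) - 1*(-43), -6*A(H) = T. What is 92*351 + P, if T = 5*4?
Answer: 96995/3 ≈ 32332.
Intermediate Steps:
T = 20
A(H) = -10/3 (A(H) = -⅙*20 = -10/3)
P = 119/3 (P = -10/3 - 1*(-43) = -10/3 + 43 = 119/3 ≈ 39.667)
92*351 + P = 92*351 + 119/3 = 32292 + 119/3 = 96995/3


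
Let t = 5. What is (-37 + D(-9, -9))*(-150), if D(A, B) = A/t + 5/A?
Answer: 17710/3 ≈ 5903.3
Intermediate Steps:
D(A, B) = 5/A + A/5 (D(A, B) = A/5 + 5/A = 5/A + A/5)
(-37 + D(-9, -9))*(-150) = (-37 + (5/(-9) + (1/5)*(-9)))*(-150) = (-37 + (5*(-1/9) - 9/5))*(-150) = (-37 + (-5/9 - 9/5))*(-150) = (-37 - 106/45)*(-150) = -1771/45*(-150) = 17710/3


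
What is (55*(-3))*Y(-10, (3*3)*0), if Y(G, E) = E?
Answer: 0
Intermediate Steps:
(55*(-3))*Y(-10, (3*3)*0) = (55*(-3))*((3*3)*0) = -1485*0 = -165*0 = 0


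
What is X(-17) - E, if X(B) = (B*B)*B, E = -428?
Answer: -4485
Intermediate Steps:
X(B) = B³ (X(B) = B²*B = B³)
X(-17) - E = (-17)³ - 1*(-428) = -4913 + 428 = -4485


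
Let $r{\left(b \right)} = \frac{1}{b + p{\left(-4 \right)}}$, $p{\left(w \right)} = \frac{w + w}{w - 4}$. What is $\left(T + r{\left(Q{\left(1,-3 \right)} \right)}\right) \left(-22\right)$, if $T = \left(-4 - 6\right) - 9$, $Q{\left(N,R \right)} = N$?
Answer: $407$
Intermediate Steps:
$p{\left(w \right)} = \frac{2 w}{-4 + w}$
$r{\left(b \right)} = \frac{1}{1 + b}$ ($r{\left(b \right)} = \frac{1}{b + 2 \left(-4\right) \frac{1}{-4 - 4}} = \frac{1}{b + 2 \left(-4\right) \frac{1}{-8}} = \frac{1}{b + 2 \left(-4\right) \left(- \frac{1}{8}\right)} = \frac{1}{b + 1} = \frac{1}{1 + b}$)
$T = -19$ ($T = \left(-4 - 6\right) - 9 = -10 - 9 = -19$)
$\left(T + r{\left(Q{\left(1,-3 \right)} \right)}\right) \left(-22\right) = \left(-19 + \frac{1}{1 + 1}\right) \left(-22\right) = \left(-19 + \frac{1}{2}\right) \left(-22\right) = \left(- \frac{37}{2}\right) \left(-22\right) = 407$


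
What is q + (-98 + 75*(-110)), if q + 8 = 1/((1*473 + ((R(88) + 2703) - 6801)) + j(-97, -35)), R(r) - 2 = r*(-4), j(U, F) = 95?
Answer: -32421281/3880 ≈ -8356.0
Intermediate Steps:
R(r) = 2 - 4*r (R(r) = 2 + r*(-4) = 2 - 4*r)
q = -31041/3880 (q = -8 + 1/((1*473 + (((2 - 4*88) + 2703) - 6801)) + 95) = -8 + 1/((473 + (((2 - 352) + 2703) - 6801)) + 95) = -8 + 1/((473 + ((-350 + 2703) - 6801)) + 95) = -8 + 1/((473 + (2353 - 6801)) + 95) = -8 + 1/((473 - 4448) + 95) = -8 + 1/(-3975 + 95) = -8 + 1/(-3880) = -8 - 1/3880 = -31041/3880 ≈ -8.0003)
q + (-98 + 75*(-110)) = -31041/3880 + (-98 + 75*(-110)) = -31041/3880 + (-98 - 8250) = -31041/3880 - 8348 = -32421281/3880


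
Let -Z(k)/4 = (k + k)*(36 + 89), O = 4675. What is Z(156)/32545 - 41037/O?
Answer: -412969833/30429575 ≈ -13.571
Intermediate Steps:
Z(k) = -1000*k (Z(k) = -4*(k + k)*(36 + 89) = -4*2*k*125 = -1000*k)
Z(156)/32545 - 41037/O = -1000*156/32545 - 41037/4675 = -156000*1/32545 - 41037*1/4675 = -31200/6509 - 41037/4675 = -412969833/30429575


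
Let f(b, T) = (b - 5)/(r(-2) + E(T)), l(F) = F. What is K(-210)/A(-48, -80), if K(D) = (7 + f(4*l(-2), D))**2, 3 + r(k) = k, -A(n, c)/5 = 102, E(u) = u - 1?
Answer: -465125/4758912 ≈ -0.097738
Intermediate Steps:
E(u) = -1 + u
A(n, c) = -510 (A(n, c) = -5*102 = -510)
r(k) = -3 + k
f(b, T) = (-5 + b)/(-6 + T) (f(b, T) = (b - 5)/((-3 - 2) + (-1 + T)) = (-5 + b)/(-5 + (-1 + T)) = (-5 + b)/(-6 + T))
K(D) = (7 + 13/(6 - D))**2 (K(D) = (7 + (5 - 4*(-2))/(6 - D))**2 = (7 + (5 - 1*(-8))/(6 - D))**2 = (7 + (5 + 8)/(6 - D))**2 = (7 + 13/(6 - D))**2)
K(-210)/A(-48, -80) = ((55 - 7*(-210))**2/(6 - 1*(-210))**2)/(-510) = ((55 + 1470)**2/(6 + 210)**2)*(-1/510) = (1525**2/216**2)*(-1/510) = ((1/46656)*2325625)*(-1/510) = (2325625/46656)*(-1/510) = -465125/4758912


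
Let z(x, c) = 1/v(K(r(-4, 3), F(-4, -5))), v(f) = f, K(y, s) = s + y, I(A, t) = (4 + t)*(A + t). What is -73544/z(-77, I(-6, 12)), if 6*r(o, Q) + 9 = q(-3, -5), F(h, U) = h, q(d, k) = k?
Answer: 1397336/3 ≈ 4.6578e+5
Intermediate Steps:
r(o, Q) = -7/3 (r(o, Q) = -3/2 + (⅙)*(-5) = -3/2 - ⅚ = -7/3)
z(x, c) = -3/19 (z(x, c) = 1/(-4 - 7/3) = 1/(-19/3) = -3/19)
-73544/z(-77, I(-6, 12)) = -73544/(-3/19) = -73544*(-19/3) = 1397336/3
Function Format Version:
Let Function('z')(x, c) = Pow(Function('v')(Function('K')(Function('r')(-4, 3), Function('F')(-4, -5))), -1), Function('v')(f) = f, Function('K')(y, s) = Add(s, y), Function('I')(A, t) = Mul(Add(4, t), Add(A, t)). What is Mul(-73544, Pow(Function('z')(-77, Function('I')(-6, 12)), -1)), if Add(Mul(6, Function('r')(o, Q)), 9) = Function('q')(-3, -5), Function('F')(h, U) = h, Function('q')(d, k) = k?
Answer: Rational(1397336, 3) ≈ 4.6578e+5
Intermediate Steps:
Function('r')(o, Q) = Rational(-7, 3) (Function('r')(o, Q) = Add(Rational(-3, 2), Mul(Rational(1, 6), -5)) = Add(Rational(-3, 2), Rational(-5, 6)) = Rational(-7, 3))
Function('z')(x, c) = Rational(-3, 19) (Function('z')(x, c) = Pow(Add(-4, Rational(-7, 3)), -1) = Pow(Rational(-19, 3), -1) = Rational(-3, 19))
Mul(-73544, Pow(Function('z')(-77, Function('I')(-6, 12)), -1)) = Mul(-73544, Pow(Rational(-3, 19), -1)) = Mul(-73544, Rational(-19, 3)) = Rational(1397336, 3)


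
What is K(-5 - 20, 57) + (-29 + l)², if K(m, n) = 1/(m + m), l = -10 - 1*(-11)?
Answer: 39199/50 ≈ 783.98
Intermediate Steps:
l = 1 (l = -10 + 11 = 1)
K(m, n) = 1/(2*m)
K(-5 - 20, 57) + (-29 + l)² = 1/(2*(-5 - 20)) + (-29 + 1)² = (½)/(-25) + (-28)² = (½)*(-1/25) + 784 = -1/50 + 784 = 39199/50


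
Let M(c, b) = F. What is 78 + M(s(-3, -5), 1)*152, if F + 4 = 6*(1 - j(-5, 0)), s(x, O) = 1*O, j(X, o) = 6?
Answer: -5090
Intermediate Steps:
s(x, O) = O
F = -34 (F = -4 + 6*(1 - 1*6) = -4 + 6*(1 - 6) = -4 + 6*(-5) = -4 - 30 = -34)
M(c, b) = -34
78 + M(s(-3, -5), 1)*152 = 78 - 34*152 = 78 - 5168 = -5090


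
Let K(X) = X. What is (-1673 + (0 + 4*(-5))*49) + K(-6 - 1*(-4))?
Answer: -2655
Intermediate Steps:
(-1673 + (0 + 4*(-5))*49) + K(-6 - 1*(-4)) = (-1673 + (0 + 4*(-5))*49) + (-6 - 1*(-4)) = (-1673 + (0 - 20)*49) + (-6 + 4) = (-1673 - 20*49) - 2 = (-1673 - 980) - 2 = -2653 - 2 = -2655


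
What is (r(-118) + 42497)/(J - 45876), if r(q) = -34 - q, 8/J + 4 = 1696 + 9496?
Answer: -119099057/128315170 ≈ -0.92818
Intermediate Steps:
J = 2/2797 (J = 8/(-4 + (1696 + 9496)) = 8/(-4 + 11192) = 8/11188 = 8*(1/11188) = 2/2797 ≈ 0.00071505)
(r(-118) + 42497)/(J - 45876) = ((-34 - 1*(-118)) + 42497)/(2/2797 - 45876) = ((-34 + 118) + 42497)/(-128315170/2797) = (84 + 42497)*(-2797/128315170) = 42581*(-2797/128315170) = -119099057/128315170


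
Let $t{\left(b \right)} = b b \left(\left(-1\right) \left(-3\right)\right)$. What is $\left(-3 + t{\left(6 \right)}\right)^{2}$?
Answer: $11025$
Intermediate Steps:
$t{\left(b \right)} = 3 b^{2}$ ($t{\left(b \right)} = b^{2} \cdot 3 = 3 b^{2}$)
$\left(-3 + t{\left(6 \right)}\right)^{2} = \left(-3 + 3 \cdot 6^{2}\right)^{2} = \left(-3 + 3 \cdot 36\right)^{2} = \left(-3 + 108\right)^{2} = 105^{2} = 11025$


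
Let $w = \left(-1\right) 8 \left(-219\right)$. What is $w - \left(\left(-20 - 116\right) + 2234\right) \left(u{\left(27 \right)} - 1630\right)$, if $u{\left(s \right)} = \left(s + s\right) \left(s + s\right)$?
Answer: $-2696276$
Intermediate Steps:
$u{\left(s \right)} = 4 s^{2}$ ($u{\left(s \right)} = 2 s 2 s = 4 s^{2}$)
$w = 1752$ ($w = \left(-8\right) \left(-219\right) = 1752$)
$w - \left(\left(-20 - 116\right) + 2234\right) \left(u{\left(27 \right)} - 1630\right) = 1752 - \left(\left(-20 - 116\right) + 2234\right) \left(4 \cdot 27^{2} - 1630\right) = 1752 - \left(-136 + 2234\right) \left(4 \cdot 729 - 1630\right) = 1752 - 2098 \left(2916 - 1630\right) = 1752 - 2098 \cdot 1286 = 1752 - 2698028 = -2696276$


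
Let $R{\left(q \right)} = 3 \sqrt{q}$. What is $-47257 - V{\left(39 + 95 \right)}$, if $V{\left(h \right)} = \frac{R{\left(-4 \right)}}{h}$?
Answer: $-47257 - \frac{3 i}{67} \approx -47257.0 - 0.044776 i$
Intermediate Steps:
$V{\left(h \right)} = \frac{6 i}{h}$ ($V{\left(h \right)} = \frac{3 \sqrt{-4}}{h} = \frac{3 \cdot 2 i}{h} = \frac{6 i}{h}$)
$-47257 - V{\left(39 + 95 \right)} = -47257 - \frac{6 i}{39 + 95} = -47257 - \frac{6 i}{134} = -47257 - 6 i \frac{1}{134} = -47257 - \frac{3 i}{67}$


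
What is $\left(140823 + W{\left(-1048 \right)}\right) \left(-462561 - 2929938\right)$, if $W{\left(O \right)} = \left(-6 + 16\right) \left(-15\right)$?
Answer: $-477233011827$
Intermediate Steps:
$W{\left(O \right)} = -150$ ($W{\left(O \right)} = 10 \left(-15\right) = -150$)
$\left(140823 + W{\left(-1048 \right)}\right) \left(-462561 - 2929938\right) = \left(140823 - 150\right) \left(-462561 - 2929938\right) = 140673 \left(-3392499\right) = -477233011827$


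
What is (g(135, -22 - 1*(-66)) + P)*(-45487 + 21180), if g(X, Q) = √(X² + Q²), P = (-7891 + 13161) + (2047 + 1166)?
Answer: -206196281 - 24307*√20161 ≈ -2.0965e+8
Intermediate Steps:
P = 8483 (P = 5270 + 3213 = 8483)
g(X, Q) = √(Q² + X²)
(g(135, -22 - 1*(-66)) + P)*(-45487 + 21180) = (√((-22 - 1*(-66))² + 135²) + 8483)*(-45487 + 21180) = (√((-22 + 66)² + 18225) + 8483)*(-24307) = (√(44² + 18225) + 8483)*(-24307) = (√(1936 + 18225) + 8483)*(-24307) = (√20161 + 8483)*(-24307) = (8483 + √20161)*(-24307) = -206196281 - 24307*√20161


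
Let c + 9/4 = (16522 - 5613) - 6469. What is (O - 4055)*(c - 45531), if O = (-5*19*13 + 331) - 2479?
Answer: 611303187/2 ≈ 3.0565e+8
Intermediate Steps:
c = 17751/4 (c = -9/4 + ((16522 - 5613) - 6469) = -9/4 + (10909 - 6469) = -9/4 + 4440 = 17751/4 ≈ 4437.8)
O = -3383 (O = (-95*13 + 331) - 2479 = (-1235 + 331) - 2479 = -904 - 2479 = -3383)
(O - 4055)*(c - 45531) = (-3383 - 4055)*(17751/4 - 45531) = -7438*(-164373/4) = 611303187/2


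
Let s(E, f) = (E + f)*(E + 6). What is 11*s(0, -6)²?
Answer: 14256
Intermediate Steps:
s(E, f) = (6 + E)*(E + f) (s(E, f) = (E + f)*(6 + E) = (6 + E)*(E + f))
11*s(0, -6)² = 11*(0² + 6*0 + 6*(-6) + 0*(-6))² = 11*(0 + 0 - 36 + 0)² = 11*(-36)² = 11*1296 = 14256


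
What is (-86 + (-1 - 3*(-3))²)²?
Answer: 484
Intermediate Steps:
(-86 + (-1 - 3*(-3))²)² = (-86 + (-1 + 9)²)² = (-86 + 8²)² = (-86 + 64)² = (-22)² = 484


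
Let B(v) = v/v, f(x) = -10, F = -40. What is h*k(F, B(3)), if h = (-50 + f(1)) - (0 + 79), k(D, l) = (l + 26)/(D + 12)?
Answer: 3753/28 ≈ 134.04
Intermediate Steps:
B(v) = 1
k(D, l) = (26 + l)/(12 + D)
h = -139 (h = (-50 - 10) - (0 + 79) = -60 - 1*79 = -60 - 79 = -139)
h*k(F, B(3)) = -139*(26 + 1)/(12 - 40) = -139*27/(-28) = -(-139)*27/28 = -139*(-27/28) = 3753/28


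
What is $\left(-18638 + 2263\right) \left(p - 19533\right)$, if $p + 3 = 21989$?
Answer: $-40167875$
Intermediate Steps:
$p = 21986$ ($p = -3 + 21989 = 21986$)
$\left(-18638 + 2263\right) \left(p - 19533\right) = \left(-18638 + 2263\right) \left(21986 - 19533\right) = \left(-16375\right) 2453 = -40167875$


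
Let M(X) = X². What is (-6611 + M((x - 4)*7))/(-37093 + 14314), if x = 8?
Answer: 5827/22779 ≈ 0.25581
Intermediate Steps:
(-6611 + M((x - 4)*7))/(-37093 + 14314) = (-6611 + ((8 - 4)*7)²)/(-37093 + 14314) = (-6611 + (4*7)²)/(-22779) = (-6611 + 28²)*(-1/22779) = (-6611 + 784)*(-1/22779) = -5827*(-1/22779) = 5827/22779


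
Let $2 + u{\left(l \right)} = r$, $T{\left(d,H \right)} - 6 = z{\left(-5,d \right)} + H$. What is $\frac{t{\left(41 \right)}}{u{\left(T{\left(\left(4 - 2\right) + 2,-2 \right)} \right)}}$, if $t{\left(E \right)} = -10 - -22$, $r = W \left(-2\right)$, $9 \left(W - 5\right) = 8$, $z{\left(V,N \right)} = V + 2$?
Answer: $- \frac{27}{31} \approx -0.87097$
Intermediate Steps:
$z{\left(V,N \right)} = 2 + V$
$W = \frac{53}{9}$ ($W = 5 + \frac{1}{9} \cdot 8 = 5 + \frac{8}{9} = \frac{53}{9} \approx 5.8889$)
$T{\left(d,H \right)} = 3 + H$ ($T{\left(d,H \right)} = 6 + \left(\left(2 - 5\right) + H\right) = 6 + \left(-3 + H\right) = 3 + H$)
$r = - \frac{106}{9}$ ($r = \frac{53}{9} \left(-2\right) = - \frac{106}{9} \approx -11.778$)
$t{\left(E \right)} = 12$ ($t{\left(E \right)} = -10 + 22 = 12$)
$u{\left(l \right)} = - \frac{124}{9}$ ($u{\left(l \right)} = -2 - \frac{106}{9} = - \frac{124}{9}$)
$\frac{t{\left(41 \right)}}{u{\left(T{\left(\left(4 - 2\right) + 2,-2 \right)} \right)}} = \frac{12}{- \frac{124}{9}} = 12 \left(- \frac{9}{124}\right) = - \frac{27}{31}$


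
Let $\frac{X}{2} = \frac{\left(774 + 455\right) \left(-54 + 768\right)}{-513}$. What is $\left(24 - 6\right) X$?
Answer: $- \frac{1170008}{19} \approx -61579.0$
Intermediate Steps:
$X = - \frac{585004}{171}$ ($X = 2 \frac{\left(774 + 455\right) \left(-54 + 768\right)}{-513} = 2 \cdot 1229 \cdot 714 \left(- \frac{1}{513}\right) = 2 \cdot 877506 \left(- \frac{1}{513}\right) = 2 \left(- \frac{292502}{171}\right) = - \frac{585004}{171} \approx -3421.1$)
$\left(24 - 6\right) X = \left(24 - 6\right) \left(- \frac{585004}{171}\right) = 18 \left(- \frac{585004}{171}\right) = - \frac{1170008}{19}$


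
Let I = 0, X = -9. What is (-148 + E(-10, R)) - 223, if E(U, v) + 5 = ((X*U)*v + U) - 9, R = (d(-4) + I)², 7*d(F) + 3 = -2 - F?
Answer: -19265/49 ≈ -393.16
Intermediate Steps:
d(F) = -5/7 - F/7 (d(F) = -3/7 + (-2 - F)/7 = -3/7 + (-2/7 - F/7) = -5/7 - F/7)
R = 1/49 (R = ((-5/7 - ⅐*(-4)) + 0)² = ((-5/7 + 4/7) + 0)² = (-⅐ + 0)² = (-⅐)² = 1/49 ≈ 0.020408)
E(U, v) = -14 + U - 9*U*v (E(U, v) = -5 + (((-9*U)*v + U) - 9) = -5 + ((-9*U*v + U) - 9) = -5 + ((U - 9*U*v) - 9) = -5 + (-9 + U - 9*U*v) = -14 + U - 9*U*v)
(-148 + E(-10, R)) - 223 = (-148 + (-14 - 10 - 9*(-10)*1/49)) - 223 = (-148 + (-14 - 10 + 90/49)) - 223 = (-148 - 1086/49) - 223 = -8338/49 - 223 = -19265/49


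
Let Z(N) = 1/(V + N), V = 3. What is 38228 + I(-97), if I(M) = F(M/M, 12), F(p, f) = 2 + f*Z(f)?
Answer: 191154/5 ≈ 38231.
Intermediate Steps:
Z(N) = 1/(3 + N)
F(p, f) = 2 + f/(3 + f)
I(M) = 14/5 (I(M) = 3*(2 + 12)/(3 + 12) = 3*14/15 = 3*(1/15)*14 = 14/5)
38228 + I(-97) = 38228 + 14/5 = 191154/5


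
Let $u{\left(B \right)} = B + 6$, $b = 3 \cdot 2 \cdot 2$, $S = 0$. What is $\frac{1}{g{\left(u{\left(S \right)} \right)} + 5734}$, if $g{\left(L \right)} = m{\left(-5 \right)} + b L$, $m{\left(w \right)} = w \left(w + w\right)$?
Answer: $\frac{1}{5856} \approx 0.00017076$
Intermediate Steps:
$b = 12$ ($b = 6 \cdot 2 = 12$)
$m{\left(w \right)} = 2 w^{2}$ ($m{\left(w \right)} = w 2 w = 2 w^{2}$)
$u{\left(B \right)} = 6 + B$
$g{\left(L \right)} = 50 + 12 L$ ($g{\left(L \right)} = 2 \left(-5\right)^{2} + 12 L = 2 \cdot 25 + 12 L = 50 + 12 L$)
$\frac{1}{g{\left(u{\left(S \right)} \right)} + 5734} = \frac{1}{\left(50 + 12 \left(6 + 0\right)\right) + 5734} = \frac{1}{\left(50 + 12 \cdot 6\right) + 5734} = \frac{1}{\left(50 + 72\right) + 5734} = \frac{1}{122 + 5734} = \frac{1}{5856}$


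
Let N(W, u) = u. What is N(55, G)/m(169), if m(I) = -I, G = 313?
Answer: -313/169 ≈ -1.8521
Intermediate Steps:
N(55, G)/m(169) = 313/((-1*169)) = 313/(-169) = 313*(-1/169) = -313/169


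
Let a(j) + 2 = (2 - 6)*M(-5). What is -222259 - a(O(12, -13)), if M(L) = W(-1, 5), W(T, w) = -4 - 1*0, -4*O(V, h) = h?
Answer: -222273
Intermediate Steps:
O(V, h) = -h/4
W(T, w) = -4 (W(T, w) = -4 + 0 = -4)
M(L) = -4
a(j) = 14 (a(j) = -2 + (2 - 6)*(-4) = -2 - 4*(-4) = -2 + 16 = 14)
-222259 - a(O(12, -13)) = -222259 - 1*14 = -222259 - 14 = -222273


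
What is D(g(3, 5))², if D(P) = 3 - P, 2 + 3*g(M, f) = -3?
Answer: 196/9 ≈ 21.778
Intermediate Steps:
g(M, f) = -5/3 (g(M, f) = -⅔ + (⅓)*(-3) = -⅔ - 1 = -5/3)
D(g(3, 5))² = (3 - 1*(-5/3))² = (3 + 5/3)² = (14/3)² = 196/9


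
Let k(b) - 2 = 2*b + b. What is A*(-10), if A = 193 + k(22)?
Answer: -2610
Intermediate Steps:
k(b) = 2 + 3*b (k(b) = 2 + (2*b + b) = 2 + 3*b)
A = 261 (A = 193 + (2 + 3*22) = 193 + (2 + 66) = 193 + 68 = 261)
A*(-10) = 261*(-10) = -2610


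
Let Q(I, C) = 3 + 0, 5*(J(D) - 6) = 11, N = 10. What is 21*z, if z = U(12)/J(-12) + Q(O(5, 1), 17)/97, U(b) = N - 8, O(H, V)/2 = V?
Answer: 22953/3977 ≈ 5.7714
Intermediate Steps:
J(D) = 41/5 (J(D) = 6 + (1/5)*11 = 6 + 11/5 = 41/5)
O(H, V) = 2*V
Q(I, C) = 3
U(b) = 2 (U(b) = 10 - 8 = 2)
z = 1093/3977 (z = 2/(41/5) + 3/97 = 2*(5/41) + 3*(1/97) = 10/41 + 3/97 = 1093/3977 ≈ 0.27483)
21*z = 21*(1093/3977) = 22953/3977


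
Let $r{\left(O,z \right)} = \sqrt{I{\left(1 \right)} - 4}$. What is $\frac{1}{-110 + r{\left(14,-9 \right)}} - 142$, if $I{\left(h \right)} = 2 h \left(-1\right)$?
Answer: $- \frac{859581}{6053} - \frac{i \sqrt{6}}{12106} \approx -142.01 - 0.00020234 i$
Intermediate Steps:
$I{\left(h \right)} = - 2 h$
$r{\left(O,z \right)} = i \sqrt{6}$ ($r{\left(O,z \right)} = \sqrt{\left(-2\right) 1 - 4} = \sqrt{-2 - 4} = \sqrt{-6} = i \sqrt{6}$)
$\frac{1}{-110 + r{\left(14,-9 \right)}} - 142 = \frac{1}{-110 + i \sqrt{6}} - 142 = -142 + \frac{1}{-110 + i \sqrt{6}}$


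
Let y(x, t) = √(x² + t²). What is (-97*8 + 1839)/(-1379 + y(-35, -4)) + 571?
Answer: 1083662523/1900400 - 1063*√1241/1900400 ≈ 570.21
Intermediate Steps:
y(x, t) = √(t² + x²)
(-97*8 + 1839)/(-1379 + y(-35, -4)) + 571 = (-97*8 + 1839)/(-1379 + √((-4)² + (-35)²)) + 571 = (-776 + 1839)/(-1379 + √(16 + 1225)) + 571 = 1063/(-1379 + √1241) + 571 = 571 + 1063/(-1379 + √1241)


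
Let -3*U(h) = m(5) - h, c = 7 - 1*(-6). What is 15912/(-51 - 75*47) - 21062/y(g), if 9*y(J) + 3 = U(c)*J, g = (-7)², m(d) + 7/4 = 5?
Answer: -113390943/93125 ≈ -1217.6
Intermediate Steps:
m(d) = 13/4 (m(d) = -7/4 + 5 = 13/4)
c = 13 (c = 7 + 6 = 13)
g = 49
U(h) = -13/12 + h/3 (U(h) = -(13/4 - h)/3 = -13/12 + h/3)
y(J) = -⅓ + 13*J/36 (y(J) = -⅓ + ((-13/12 + (⅓)*13)*J)/9 = -⅓ + ((-13/12 + 13/3)*J)/9 = -⅓ + (13*J/4)/9 = -⅓ + 13*J/36)
15912/(-51 - 75*47) - 21062/y(g) = 15912/(-51 - 75*47) - 21062/(-⅓ + (13/36)*49) = 15912/(-51 - 3525) - 21062/(-⅓ + 637/36) = 15912/(-3576) - 21062/625/36 = 15912*(-1/3576) - 21062*36/625 = -663/149 - 758232/625 = -113390943/93125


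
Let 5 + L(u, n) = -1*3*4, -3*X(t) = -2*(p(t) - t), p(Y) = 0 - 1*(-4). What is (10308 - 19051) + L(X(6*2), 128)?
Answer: -8760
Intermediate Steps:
p(Y) = 4 (p(Y) = 0 + 4 = 4)
X(t) = 8/3 - 2*t/3 (X(t) = -(-2)*(4 - t)/3 = -(-8 + 2*t)/3 = 8/3 - 2*t/3)
L(u, n) = -17 (L(u, n) = -5 - 1*3*4 = -5 - 3*4 = -5 - 12 = -17)
(10308 - 19051) + L(X(6*2), 128) = (10308 - 19051) - 17 = -8743 - 17 = -8760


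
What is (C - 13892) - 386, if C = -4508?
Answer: -18786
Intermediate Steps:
(C - 13892) - 386 = (-4508 - 13892) - 386 = -18400 - 386 = -18786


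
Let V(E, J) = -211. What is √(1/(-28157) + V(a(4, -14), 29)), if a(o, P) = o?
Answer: 2*I*√41821085274/28157 ≈ 14.526*I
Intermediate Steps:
√(1/(-28157) + V(a(4, -14), 29)) = √(1/(-28157) - 211) = √(-1/28157 - 211) = √(-5941128/28157) = 2*I*√41821085274/28157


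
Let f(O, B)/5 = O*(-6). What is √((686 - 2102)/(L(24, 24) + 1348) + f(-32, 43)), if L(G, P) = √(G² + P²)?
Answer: √(323166 + 5760*√2)/√(337 + 6*√2) ≈ 30.967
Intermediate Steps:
f(O, B) = -30*O (f(O, B) = 5*(O*(-6)) = 5*(-6*O) = -30*O)
√((686 - 2102)/(L(24, 24) + 1348) + f(-32, 43)) = √((686 - 2102)/(√(24² + 24²) + 1348) - 30*(-32)) = √(-1416/(√(576 + 576) + 1348) + 960) = √(-1416/(√1152 + 1348) + 960) = √(-1416/(24*√2 + 1348) + 960) = √(-1416/(1348 + 24*√2) + 960) = √(960 - 1416/(1348 + 24*√2))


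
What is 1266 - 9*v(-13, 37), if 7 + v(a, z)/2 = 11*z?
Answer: -5934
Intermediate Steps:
v(a, z) = -14 + 22*z (v(a, z) = -14 + 2*(11*z) = -14 + 22*z)
1266 - 9*v(-13, 37) = 1266 - 9*(-14 + 22*37) = 1266 - 9*(-14 + 814) = 1266 - 9*800 = 1266 - 7200 = -5934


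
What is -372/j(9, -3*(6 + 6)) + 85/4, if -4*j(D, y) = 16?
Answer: 457/4 ≈ 114.25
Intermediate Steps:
j(D, y) = -4 (j(D, y) = -¼*16 = -4)
-372/j(9, -3*(6 + 6)) + 85/4 = -372/(-4) + 85/4 = -372*(-¼) + 85*(¼) = 93 + 85/4 = 457/4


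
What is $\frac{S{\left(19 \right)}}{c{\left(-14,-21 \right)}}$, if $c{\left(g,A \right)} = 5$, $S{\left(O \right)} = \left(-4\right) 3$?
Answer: $- \frac{12}{5} \approx -2.4$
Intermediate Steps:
$S{\left(O \right)} = -12$
$\frac{S{\left(19 \right)}}{c{\left(-14,-21 \right)}} = - \frac{12}{5}$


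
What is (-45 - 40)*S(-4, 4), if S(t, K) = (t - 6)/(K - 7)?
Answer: -850/3 ≈ -283.33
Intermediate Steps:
S(t, K) = (-6 + t)/(-7 + K)
(-45 - 40)*S(-4, 4) = (-45 - 40)*((-6 - 4)/(-7 + 4)) = -85*(-10)/(-3) = -(-85)*(-10)/3 = -85*10/3 = -850/3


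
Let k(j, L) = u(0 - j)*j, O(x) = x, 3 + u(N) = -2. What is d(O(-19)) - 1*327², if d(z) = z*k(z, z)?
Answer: -108734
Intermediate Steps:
u(N) = -5 (u(N) = -3 - 2 = -5)
k(j, L) = -5*j
d(z) = -5*z² (d(z) = z*(-5*z) = -5*z²)
d(O(-19)) - 1*327² = -5*(-19)² - 1*327² = -5*361 - 1*106929 = -1805 - 106929 = -108734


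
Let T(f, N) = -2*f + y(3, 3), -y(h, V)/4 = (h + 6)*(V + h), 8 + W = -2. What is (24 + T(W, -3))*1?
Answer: -172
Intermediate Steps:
W = -10 (W = -8 - 2 = -10)
y(h, V) = -4*(6 + h)*(V + h) (y(h, V) = -4*(h + 6)*(V + h) = -4*(6 + h)*(V + h))
T(f, N) = -216 - 2*f (T(f, N) = -2*f + (-24*3 - 24*3 - 4*3**2 - 4*3*3) = -2*f + (-72 - 72 - 4*9 - 36) = -2*f + (-72 - 72 - 36 - 36) = -2*f - 216 = -216 - 2*f)
(24 + T(W, -3))*1 = (24 + (-216 - 2*(-10)))*1 = (24 + (-216 + 20))*1 = (24 - 196)*1 = -172*1 = -172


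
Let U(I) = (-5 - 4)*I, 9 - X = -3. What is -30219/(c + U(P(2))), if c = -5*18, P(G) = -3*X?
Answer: -10073/78 ≈ -129.14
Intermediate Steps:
X = 12 (X = 9 - 1*(-3) = 9 + 3 = 12)
P(G) = -36 (P(G) = -3*12 = -36)
c = -90
U(I) = -9*I
-30219/(c + U(P(2))) = -30219/(-90 - 9*(-36)) = -30219/(-90 + 324) = -30219/234 = -30219*1/234 = -10073/78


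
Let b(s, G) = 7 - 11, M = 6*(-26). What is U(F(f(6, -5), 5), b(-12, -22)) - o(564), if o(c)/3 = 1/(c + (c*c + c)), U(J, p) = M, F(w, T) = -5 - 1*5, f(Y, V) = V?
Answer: -16599649/106408 ≈ -156.00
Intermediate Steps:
M = -156
b(s, G) = -4
F(w, T) = -10 (F(w, T) = -5 - 5 = -10)
U(J, p) = -156
o(c) = 3/(c**2 + 2*c) (o(c) = 3/(c + (c*c + c)) = 3/(c + (c**2 + c)) = 3/(c + (c + c**2)) = 3/(c**2 + 2*c))
U(F(f(6, -5), 5), b(-12, -22)) - o(564) = -156 - 3/(564*(2 + 564)) = -156 - 3/(564*566) = -156 - 1*1/106408 = -156 - 1/106408 = -16599649/106408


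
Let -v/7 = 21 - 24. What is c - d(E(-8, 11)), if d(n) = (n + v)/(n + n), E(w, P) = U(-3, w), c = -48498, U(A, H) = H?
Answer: -775955/16 ≈ -48497.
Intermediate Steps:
v = 21 (v = -7*(21 - 24) = -7*(-3) = 21)
E(w, P) = w
d(n) = (21 + n)/(2*n) (d(n) = (n + 21)/(n + n) = (21 + n)/((2*n)) = (21 + n)*(1/(2*n)) = (21 + n)/(2*n))
c - d(E(-8, 11)) = -48498 - (21 - 8)/(2*(-8)) = -48498 - (-1)*13/(2*8) = -48498 - 1*(-13/16) = -48498 + 13/16 = -775955/16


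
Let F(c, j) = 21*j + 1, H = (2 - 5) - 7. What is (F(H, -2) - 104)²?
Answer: 21025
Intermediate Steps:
H = -10 (H = -3 - 7 = -10)
F(c, j) = 1 + 21*j
(F(H, -2) - 104)² = ((1 + 21*(-2)) - 104)² = ((1 - 42) - 104)² = (-41 - 104)² = (-145)² = 21025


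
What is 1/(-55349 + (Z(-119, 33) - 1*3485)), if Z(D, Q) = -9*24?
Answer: -1/59050 ≈ -1.6935e-5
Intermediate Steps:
Z(D, Q) = -216
1/(-55349 + (Z(-119, 33) - 1*3485)) = 1/(-55349 + (-216 - 1*3485)) = 1/(-55349 + (-216 - 3485)) = 1/(-55349 - 3701) = 1/(-59050) = -1/59050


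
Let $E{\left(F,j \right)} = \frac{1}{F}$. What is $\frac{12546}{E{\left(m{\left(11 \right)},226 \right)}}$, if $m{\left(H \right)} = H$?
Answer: $138006$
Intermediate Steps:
$\frac{12546}{E{\left(m{\left(11 \right)},226 \right)}} = \frac{12546}{\frac{1}{11}} = 12546 \frac{1}{\frac{1}{11}} = 12546 \cdot 11 = 138006$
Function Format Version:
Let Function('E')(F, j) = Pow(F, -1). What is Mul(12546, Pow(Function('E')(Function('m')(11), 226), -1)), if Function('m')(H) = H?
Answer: 138006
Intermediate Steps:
Mul(12546, Pow(Function('E')(Function('m')(11), 226), -1)) = Mul(12546, Pow(Pow(11, -1), -1)) = Mul(12546, Pow(Rational(1, 11), -1)) = Mul(12546, 11) = 138006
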